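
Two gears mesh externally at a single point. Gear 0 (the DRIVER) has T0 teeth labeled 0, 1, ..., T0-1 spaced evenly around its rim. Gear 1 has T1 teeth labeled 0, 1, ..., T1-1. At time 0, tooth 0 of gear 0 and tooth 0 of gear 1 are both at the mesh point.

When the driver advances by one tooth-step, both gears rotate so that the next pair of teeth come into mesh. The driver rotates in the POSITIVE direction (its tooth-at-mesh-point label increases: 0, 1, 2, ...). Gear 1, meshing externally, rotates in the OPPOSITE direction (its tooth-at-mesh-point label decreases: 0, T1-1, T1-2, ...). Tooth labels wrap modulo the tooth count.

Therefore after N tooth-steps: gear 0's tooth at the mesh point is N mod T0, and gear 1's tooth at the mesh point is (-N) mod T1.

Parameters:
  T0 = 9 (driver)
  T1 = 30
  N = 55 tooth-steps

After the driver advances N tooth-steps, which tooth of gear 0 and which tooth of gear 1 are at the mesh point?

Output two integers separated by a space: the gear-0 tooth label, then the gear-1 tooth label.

Answer: 1 5

Derivation:
Gear 0 (driver, T0=9): tooth at mesh = N mod T0
  55 = 6 * 9 + 1, so 55 mod 9 = 1
  gear 0 tooth = 1
Gear 1 (driven, T1=30): tooth at mesh = (-N) mod T1
  55 = 1 * 30 + 25, so 55 mod 30 = 25
  (-55) mod 30 = (-25) mod 30 = 30 - 25 = 5
Mesh after 55 steps: gear-0 tooth 1 meets gear-1 tooth 5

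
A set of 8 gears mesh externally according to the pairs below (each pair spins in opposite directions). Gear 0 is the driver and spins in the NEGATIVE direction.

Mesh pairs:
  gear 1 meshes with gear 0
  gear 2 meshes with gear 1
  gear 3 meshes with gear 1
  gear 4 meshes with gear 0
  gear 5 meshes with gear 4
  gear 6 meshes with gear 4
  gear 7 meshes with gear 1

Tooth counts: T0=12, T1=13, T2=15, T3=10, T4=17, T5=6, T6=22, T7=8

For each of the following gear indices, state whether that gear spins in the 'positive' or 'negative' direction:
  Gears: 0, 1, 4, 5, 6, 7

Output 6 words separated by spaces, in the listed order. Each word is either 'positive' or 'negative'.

Gear 0 (driver): negative (depth 0)
  gear 1: meshes with gear 0 -> depth 1 -> positive (opposite of gear 0)
  gear 2: meshes with gear 1 -> depth 2 -> negative (opposite of gear 1)
  gear 3: meshes with gear 1 -> depth 2 -> negative (opposite of gear 1)
  gear 4: meshes with gear 0 -> depth 1 -> positive (opposite of gear 0)
  gear 5: meshes with gear 4 -> depth 2 -> negative (opposite of gear 4)
  gear 6: meshes with gear 4 -> depth 2 -> negative (opposite of gear 4)
  gear 7: meshes with gear 1 -> depth 2 -> negative (opposite of gear 1)
Queried indices 0, 1, 4, 5, 6, 7 -> negative, positive, positive, negative, negative, negative

Answer: negative positive positive negative negative negative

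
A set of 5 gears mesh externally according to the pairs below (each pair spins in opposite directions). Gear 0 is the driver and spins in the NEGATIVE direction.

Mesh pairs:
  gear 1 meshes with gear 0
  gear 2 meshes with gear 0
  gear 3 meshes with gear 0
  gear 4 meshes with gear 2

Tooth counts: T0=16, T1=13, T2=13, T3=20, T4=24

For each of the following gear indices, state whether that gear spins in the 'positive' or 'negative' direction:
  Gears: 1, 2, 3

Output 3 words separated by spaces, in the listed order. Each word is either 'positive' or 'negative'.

Answer: positive positive positive

Derivation:
Gear 0 (driver): negative (depth 0)
  gear 1: meshes with gear 0 -> depth 1 -> positive (opposite of gear 0)
  gear 2: meshes with gear 0 -> depth 1 -> positive (opposite of gear 0)
  gear 3: meshes with gear 0 -> depth 1 -> positive (opposite of gear 0)
  gear 4: meshes with gear 2 -> depth 2 -> negative (opposite of gear 2)
Queried indices 1, 2, 3 -> positive, positive, positive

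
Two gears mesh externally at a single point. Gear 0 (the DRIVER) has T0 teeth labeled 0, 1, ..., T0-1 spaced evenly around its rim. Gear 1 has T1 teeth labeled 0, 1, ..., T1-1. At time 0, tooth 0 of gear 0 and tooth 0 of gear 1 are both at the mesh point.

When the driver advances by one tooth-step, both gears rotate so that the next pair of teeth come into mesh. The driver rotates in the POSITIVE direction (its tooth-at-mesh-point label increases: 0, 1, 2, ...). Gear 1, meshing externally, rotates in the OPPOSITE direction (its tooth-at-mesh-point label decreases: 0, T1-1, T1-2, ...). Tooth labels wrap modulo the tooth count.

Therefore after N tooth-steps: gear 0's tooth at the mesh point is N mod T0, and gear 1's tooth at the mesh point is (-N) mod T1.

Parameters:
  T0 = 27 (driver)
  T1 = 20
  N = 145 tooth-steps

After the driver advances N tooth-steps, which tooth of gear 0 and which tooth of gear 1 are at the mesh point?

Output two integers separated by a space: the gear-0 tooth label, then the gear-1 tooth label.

Gear 0 (driver, T0=27): tooth at mesh = N mod T0
  145 = 5 * 27 + 10, so 145 mod 27 = 10
  gear 0 tooth = 10
Gear 1 (driven, T1=20): tooth at mesh = (-N) mod T1
  145 = 7 * 20 + 5, so 145 mod 20 = 5
  (-145) mod 20 = (-5) mod 20 = 20 - 5 = 15
Mesh after 145 steps: gear-0 tooth 10 meets gear-1 tooth 15

Answer: 10 15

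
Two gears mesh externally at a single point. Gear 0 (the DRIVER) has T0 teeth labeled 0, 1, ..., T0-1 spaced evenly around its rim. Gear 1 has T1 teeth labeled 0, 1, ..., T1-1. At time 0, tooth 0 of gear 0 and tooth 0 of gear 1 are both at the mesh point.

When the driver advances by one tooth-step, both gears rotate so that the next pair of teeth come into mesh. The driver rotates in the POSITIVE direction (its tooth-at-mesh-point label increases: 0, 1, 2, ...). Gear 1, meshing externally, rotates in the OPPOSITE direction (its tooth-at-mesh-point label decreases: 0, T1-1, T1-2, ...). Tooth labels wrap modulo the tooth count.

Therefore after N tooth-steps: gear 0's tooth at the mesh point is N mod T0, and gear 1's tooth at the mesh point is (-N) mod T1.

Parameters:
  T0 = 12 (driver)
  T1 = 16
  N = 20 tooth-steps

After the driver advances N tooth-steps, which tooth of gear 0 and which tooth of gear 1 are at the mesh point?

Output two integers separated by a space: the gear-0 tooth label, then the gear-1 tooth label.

Answer: 8 12

Derivation:
Gear 0 (driver, T0=12): tooth at mesh = N mod T0
  20 = 1 * 12 + 8, so 20 mod 12 = 8
  gear 0 tooth = 8
Gear 1 (driven, T1=16): tooth at mesh = (-N) mod T1
  20 = 1 * 16 + 4, so 20 mod 16 = 4
  (-20) mod 16 = (-4) mod 16 = 16 - 4 = 12
Mesh after 20 steps: gear-0 tooth 8 meets gear-1 tooth 12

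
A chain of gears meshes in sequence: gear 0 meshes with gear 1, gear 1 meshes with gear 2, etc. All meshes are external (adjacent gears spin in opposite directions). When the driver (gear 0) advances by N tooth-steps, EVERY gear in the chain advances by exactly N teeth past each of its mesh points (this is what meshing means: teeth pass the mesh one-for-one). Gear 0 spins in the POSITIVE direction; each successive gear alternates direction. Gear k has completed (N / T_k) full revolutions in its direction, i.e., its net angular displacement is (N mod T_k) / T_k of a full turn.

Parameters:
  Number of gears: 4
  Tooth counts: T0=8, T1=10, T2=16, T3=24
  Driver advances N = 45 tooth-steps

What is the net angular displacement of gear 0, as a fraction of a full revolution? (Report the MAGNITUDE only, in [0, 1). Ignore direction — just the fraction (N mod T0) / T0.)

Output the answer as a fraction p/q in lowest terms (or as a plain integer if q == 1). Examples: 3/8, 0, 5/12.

Answer: 5/8

Derivation:
Chain of 4 gears, tooth counts: [8, 10, 16, 24]
  gear 0: T0=8, direction=positive, advance = 45 mod 8 = 5 teeth = 5/8 turn
  gear 1: T1=10, direction=negative, advance = 45 mod 10 = 5 teeth = 5/10 turn
  gear 2: T2=16, direction=positive, advance = 45 mod 16 = 13 teeth = 13/16 turn
  gear 3: T3=24, direction=negative, advance = 45 mod 24 = 21 teeth = 21/24 turn
Gear 0: 45 mod 8 = 5
Fraction = 5 / 8 = 5/8 (gcd(5,8)=1) = 5/8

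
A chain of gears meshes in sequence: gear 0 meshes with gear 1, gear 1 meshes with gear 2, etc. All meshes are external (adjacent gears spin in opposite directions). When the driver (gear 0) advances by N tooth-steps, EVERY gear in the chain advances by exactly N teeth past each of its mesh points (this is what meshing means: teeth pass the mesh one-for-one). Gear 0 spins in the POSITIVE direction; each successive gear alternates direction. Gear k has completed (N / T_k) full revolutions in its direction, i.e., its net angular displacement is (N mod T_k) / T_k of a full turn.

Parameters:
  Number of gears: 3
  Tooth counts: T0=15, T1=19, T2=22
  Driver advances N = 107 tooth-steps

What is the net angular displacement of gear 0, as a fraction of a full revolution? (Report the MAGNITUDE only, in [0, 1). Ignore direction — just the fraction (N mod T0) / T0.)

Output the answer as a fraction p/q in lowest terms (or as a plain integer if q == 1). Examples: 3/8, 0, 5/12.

Answer: 2/15

Derivation:
Chain of 3 gears, tooth counts: [15, 19, 22]
  gear 0: T0=15, direction=positive, advance = 107 mod 15 = 2 teeth = 2/15 turn
  gear 1: T1=19, direction=negative, advance = 107 mod 19 = 12 teeth = 12/19 turn
  gear 2: T2=22, direction=positive, advance = 107 mod 22 = 19 teeth = 19/22 turn
Gear 0: 107 mod 15 = 2
Fraction = 2 / 15 = 2/15 (gcd(2,15)=1) = 2/15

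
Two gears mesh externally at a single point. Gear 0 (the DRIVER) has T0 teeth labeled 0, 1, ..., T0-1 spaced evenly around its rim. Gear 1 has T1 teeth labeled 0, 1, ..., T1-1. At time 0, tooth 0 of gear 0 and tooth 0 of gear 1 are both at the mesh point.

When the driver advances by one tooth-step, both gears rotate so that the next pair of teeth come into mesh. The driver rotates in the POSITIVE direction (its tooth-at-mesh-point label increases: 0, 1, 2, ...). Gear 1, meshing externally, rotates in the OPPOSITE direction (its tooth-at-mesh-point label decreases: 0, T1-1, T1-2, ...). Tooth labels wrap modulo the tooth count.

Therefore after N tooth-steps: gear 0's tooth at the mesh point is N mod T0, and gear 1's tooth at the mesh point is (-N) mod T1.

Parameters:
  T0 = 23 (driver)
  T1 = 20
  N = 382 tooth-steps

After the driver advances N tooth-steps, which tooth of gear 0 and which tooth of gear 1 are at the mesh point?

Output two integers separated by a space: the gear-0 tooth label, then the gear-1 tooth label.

Gear 0 (driver, T0=23): tooth at mesh = N mod T0
  382 = 16 * 23 + 14, so 382 mod 23 = 14
  gear 0 tooth = 14
Gear 1 (driven, T1=20): tooth at mesh = (-N) mod T1
  382 = 19 * 20 + 2, so 382 mod 20 = 2
  (-382) mod 20 = (-2) mod 20 = 20 - 2 = 18
Mesh after 382 steps: gear-0 tooth 14 meets gear-1 tooth 18

Answer: 14 18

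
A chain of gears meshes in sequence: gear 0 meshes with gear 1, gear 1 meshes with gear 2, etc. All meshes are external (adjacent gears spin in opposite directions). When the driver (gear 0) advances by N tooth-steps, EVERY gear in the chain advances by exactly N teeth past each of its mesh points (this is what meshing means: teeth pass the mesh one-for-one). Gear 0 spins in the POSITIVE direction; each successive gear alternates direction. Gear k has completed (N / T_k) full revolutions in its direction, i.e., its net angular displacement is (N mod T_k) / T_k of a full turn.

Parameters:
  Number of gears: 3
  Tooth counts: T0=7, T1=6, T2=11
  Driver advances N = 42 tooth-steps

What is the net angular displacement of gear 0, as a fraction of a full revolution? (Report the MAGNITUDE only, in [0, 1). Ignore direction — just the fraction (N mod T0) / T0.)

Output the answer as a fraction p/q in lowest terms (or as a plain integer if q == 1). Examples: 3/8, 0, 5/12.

Chain of 3 gears, tooth counts: [7, 6, 11]
  gear 0: T0=7, direction=positive, advance = 42 mod 7 = 0 teeth = 0/7 turn
  gear 1: T1=6, direction=negative, advance = 42 mod 6 = 0 teeth = 0/6 turn
  gear 2: T2=11, direction=positive, advance = 42 mod 11 = 9 teeth = 9/11 turn
Gear 0: 42 mod 7 = 0
Fraction = 0 / 7 = 0/1 (gcd(0,7)=7) = 0

Answer: 0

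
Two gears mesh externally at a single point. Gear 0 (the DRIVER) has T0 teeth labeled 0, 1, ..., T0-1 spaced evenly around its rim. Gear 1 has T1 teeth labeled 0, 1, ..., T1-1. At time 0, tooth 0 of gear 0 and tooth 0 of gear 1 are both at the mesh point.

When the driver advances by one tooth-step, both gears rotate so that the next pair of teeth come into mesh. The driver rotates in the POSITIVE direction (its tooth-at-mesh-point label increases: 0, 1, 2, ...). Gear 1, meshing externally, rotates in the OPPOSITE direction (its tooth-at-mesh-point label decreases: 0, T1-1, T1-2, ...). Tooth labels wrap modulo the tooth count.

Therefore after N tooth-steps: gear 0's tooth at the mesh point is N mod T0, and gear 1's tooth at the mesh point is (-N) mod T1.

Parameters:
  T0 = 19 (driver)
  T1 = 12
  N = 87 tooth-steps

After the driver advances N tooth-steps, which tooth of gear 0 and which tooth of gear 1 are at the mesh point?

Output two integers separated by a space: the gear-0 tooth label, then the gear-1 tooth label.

Gear 0 (driver, T0=19): tooth at mesh = N mod T0
  87 = 4 * 19 + 11, so 87 mod 19 = 11
  gear 0 tooth = 11
Gear 1 (driven, T1=12): tooth at mesh = (-N) mod T1
  87 = 7 * 12 + 3, so 87 mod 12 = 3
  (-87) mod 12 = (-3) mod 12 = 12 - 3 = 9
Mesh after 87 steps: gear-0 tooth 11 meets gear-1 tooth 9

Answer: 11 9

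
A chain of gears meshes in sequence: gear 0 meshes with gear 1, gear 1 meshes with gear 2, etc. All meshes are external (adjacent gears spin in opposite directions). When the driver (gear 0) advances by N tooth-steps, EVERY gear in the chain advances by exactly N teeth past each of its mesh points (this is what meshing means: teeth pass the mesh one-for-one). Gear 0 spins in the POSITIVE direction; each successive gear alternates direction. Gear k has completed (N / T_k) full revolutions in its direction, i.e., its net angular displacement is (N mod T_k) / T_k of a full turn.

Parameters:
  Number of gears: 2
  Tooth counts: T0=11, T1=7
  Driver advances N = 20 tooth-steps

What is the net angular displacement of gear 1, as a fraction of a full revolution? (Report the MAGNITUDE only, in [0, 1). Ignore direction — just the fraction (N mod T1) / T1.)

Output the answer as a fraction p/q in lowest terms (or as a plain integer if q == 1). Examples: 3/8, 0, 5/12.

Chain of 2 gears, tooth counts: [11, 7]
  gear 0: T0=11, direction=positive, advance = 20 mod 11 = 9 teeth = 9/11 turn
  gear 1: T1=7, direction=negative, advance = 20 mod 7 = 6 teeth = 6/7 turn
Gear 1: 20 mod 7 = 6
Fraction = 6 / 7 = 6/7 (gcd(6,7)=1) = 6/7

Answer: 6/7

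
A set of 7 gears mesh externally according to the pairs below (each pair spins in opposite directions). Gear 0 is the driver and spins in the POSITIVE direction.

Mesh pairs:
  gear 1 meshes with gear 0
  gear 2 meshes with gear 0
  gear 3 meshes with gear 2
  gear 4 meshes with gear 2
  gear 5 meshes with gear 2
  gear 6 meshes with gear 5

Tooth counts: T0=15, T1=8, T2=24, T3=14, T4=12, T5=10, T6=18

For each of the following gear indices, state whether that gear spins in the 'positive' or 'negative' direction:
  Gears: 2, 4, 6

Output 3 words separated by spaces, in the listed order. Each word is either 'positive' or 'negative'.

Gear 0 (driver): positive (depth 0)
  gear 1: meshes with gear 0 -> depth 1 -> negative (opposite of gear 0)
  gear 2: meshes with gear 0 -> depth 1 -> negative (opposite of gear 0)
  gear 3: meshes with gear 2 -> depth 2 -> positive (opposite of gear 2)
  gear 4: meshes with gear 2 -> depth 2 -> positive (opposite of gear 2)
  gear 5: meshes with gear 2 -> depth 2 -> positive (opposite of gear 2)
  gear 6: meshes with gear 5 -> depth 3 -> negative (opposite of gear 5)
Queried indices 2, 4, 6 -> negative, positive, negative

Answer: negative positive negative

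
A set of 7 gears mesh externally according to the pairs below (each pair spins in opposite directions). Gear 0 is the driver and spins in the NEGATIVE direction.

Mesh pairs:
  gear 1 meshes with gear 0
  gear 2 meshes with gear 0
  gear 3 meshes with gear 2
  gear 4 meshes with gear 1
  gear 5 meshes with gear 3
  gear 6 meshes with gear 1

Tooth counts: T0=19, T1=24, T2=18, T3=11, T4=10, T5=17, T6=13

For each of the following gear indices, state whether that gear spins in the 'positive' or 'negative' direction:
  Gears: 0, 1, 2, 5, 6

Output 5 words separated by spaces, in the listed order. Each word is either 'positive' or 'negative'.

Answer: negative positive positive positive negative

Derivation:
Gear 0 (driver): negative (depth 0)
  gear 1: meshes with gear 0 -> depth 1 -> positive (opposite of gear 0)
  gear 2: meshes with gear 0 -> depth 1 -> positive (opposite of gear 0)
  gear 3: meshes with gear 2 -> depth 2 -> negative (opposite of gear 2)
  gear 4: meshes with gear 1 -> depth 2 -> negative (opposite of gear 1)
  gear 5: meshes with gear 3 -> depth 3 -> positive (opposite of gear 3)
  gear 6: meshes with gear 1 -> depth 2 -> negative (opposite of gear 1)
Queried indices 0, 1, 2, 5, 6 -> negative, positive, positive, positive, negative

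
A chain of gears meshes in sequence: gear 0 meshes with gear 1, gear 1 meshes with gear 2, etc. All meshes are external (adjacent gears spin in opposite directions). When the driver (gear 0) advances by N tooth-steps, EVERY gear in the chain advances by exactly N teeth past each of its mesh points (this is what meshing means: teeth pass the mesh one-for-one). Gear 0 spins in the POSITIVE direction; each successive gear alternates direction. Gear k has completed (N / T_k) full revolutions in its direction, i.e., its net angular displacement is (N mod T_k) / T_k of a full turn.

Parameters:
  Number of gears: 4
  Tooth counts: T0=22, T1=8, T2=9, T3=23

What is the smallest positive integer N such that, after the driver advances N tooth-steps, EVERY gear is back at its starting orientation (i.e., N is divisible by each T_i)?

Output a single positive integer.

Answer: 18216

Derivation:
Gear k returns to start when N is a multiple of T_k.
All gears at start simultaneously when N is a common multiple of [22, 8, 9, 23]; the smallest such N is lcm(22, 8, 9, 23).
Start: lcm = T0 = 22
Fold in T1=8: gcd(22, 8) = 2; lcm(22, 8) = 22 * 8 / 2 = 176 / 2 = 88
Fold in T2=9: gcd(88, 9) = 1; lcm(88, 9) = 88 * 9 / 1 = 792 / 1 = 792
Fold in T3=23: gcd(792, 23) = 1; lcm(792, 23) = 792 * 23 / 1 = 18216 / 1 = 18216
Full cycle length = 18216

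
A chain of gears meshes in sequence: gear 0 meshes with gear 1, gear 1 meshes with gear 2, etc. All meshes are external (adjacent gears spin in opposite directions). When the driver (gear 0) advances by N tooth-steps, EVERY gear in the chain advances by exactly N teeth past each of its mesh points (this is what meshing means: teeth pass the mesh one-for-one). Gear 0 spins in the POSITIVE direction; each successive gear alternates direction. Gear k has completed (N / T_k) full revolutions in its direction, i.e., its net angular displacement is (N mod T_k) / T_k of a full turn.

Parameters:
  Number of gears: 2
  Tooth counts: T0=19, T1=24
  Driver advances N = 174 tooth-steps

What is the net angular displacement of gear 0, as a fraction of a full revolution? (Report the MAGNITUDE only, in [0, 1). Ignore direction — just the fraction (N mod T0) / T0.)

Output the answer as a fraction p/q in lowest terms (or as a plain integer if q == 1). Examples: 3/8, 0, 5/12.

Chain of 2 gears, tooth counts: [19, 24]
  gear 0: T0=19, direction=positive, advance = 174 mod 19 = 3 teeth = 3/19 turn
  gear 1: T1=24, direction=negative, advance = 174 mod 24 = 6 teeth = 6/24 turn
Gear 0: 174 mod 19 = 3
Fraction = 3 / 19 = 3/19 (gcd(3,19)=1) = 3/19

Answer: 3/19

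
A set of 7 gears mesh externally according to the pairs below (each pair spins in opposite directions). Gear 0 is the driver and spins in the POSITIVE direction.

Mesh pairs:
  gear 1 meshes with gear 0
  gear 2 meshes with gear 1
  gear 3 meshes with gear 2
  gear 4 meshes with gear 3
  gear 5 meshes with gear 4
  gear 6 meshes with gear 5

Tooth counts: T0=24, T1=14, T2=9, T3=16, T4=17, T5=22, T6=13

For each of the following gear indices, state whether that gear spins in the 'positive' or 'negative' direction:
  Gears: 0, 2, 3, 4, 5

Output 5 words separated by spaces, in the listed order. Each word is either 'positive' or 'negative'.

Gear 0 (driver): positive (depth 0)
  gear 1: meshes with gear 0 -> depth 1 -> negative (opposite of gear 0)
  gear 2: meshes with gear 1 -> depth 2 -> positive (opposite of gear 1)
  gear 3: meshes with gear 2 -> depth 3 -> negative (opposite of gear 2)
  gear 4: meshes with gear 3 -> depth 4 -> positive (opposite of gear 3)
  gear 5: meshes with gear 4 -> depth 5 -> negative (opposite of gear 4)
  gear 6: meshes with gear 5 -> depth 6 -> positive (opposite of gear 5)
Queried indices 0, 2, 3, 4, 5 -> positive, positive, negative, positive, negative

Answer: positive positive negative positive negative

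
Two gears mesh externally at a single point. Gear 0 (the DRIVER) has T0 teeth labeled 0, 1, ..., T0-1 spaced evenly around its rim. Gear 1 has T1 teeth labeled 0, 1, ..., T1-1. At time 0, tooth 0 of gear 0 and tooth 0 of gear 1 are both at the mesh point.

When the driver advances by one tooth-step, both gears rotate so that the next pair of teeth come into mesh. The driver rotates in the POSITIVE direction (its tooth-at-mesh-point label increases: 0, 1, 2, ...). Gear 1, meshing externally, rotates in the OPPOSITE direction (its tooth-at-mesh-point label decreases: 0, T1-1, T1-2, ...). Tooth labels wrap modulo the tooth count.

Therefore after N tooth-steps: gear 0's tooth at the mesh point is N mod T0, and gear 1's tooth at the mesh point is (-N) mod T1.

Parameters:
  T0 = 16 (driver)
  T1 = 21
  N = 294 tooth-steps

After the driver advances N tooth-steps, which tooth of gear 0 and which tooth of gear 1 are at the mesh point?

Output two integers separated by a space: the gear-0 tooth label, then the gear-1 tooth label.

Gear 0 (driver, T0=16): tooth at mesh = N mod T0
  294 = 18 * 16 + 6, so 294 mod 16 = 6
  gear 0 tooth = 6
Gear 1 (driven, T1=21): tooth at mesh = (-N) mod T1
  294 = 14 * 21 + 0, so 294 mod 21 = 0
  (-294) mod 21 = 0
Mesh after 294 steps: gear-0 tooth 6 meets gear-1 tooth 0

Answer: 6 0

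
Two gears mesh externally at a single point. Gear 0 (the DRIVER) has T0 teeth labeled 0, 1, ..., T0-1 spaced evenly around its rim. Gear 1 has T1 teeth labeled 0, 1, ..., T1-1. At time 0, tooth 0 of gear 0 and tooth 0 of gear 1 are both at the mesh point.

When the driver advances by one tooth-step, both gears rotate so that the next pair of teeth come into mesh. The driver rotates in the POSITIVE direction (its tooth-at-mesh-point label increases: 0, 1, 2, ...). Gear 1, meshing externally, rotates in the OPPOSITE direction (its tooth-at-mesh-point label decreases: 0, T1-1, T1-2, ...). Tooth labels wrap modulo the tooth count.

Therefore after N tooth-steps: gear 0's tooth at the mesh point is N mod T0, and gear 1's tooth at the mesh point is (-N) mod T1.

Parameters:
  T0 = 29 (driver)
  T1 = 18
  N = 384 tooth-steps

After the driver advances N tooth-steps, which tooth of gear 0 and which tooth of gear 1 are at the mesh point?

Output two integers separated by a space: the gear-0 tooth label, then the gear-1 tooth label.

Gear 0 (driver, T0=29): tooth at mesh = N mod T0
  384 = 13 * 29 + 7, so 384 mod 29 = 7
  gear 0 tooth = 7
Gear 1 (driven, T1=18): tooth at mesh = (-N) mod T1
  384 = 21 * 18 + 6, so 384 mod 18 = 6
  (-384) mod 18 = (-6) mod 18 = 18 - 6 = 12
Mesh after 384 steps: gear-0 tooth 7 meets gear-1 tooth 12

Answer: 7 12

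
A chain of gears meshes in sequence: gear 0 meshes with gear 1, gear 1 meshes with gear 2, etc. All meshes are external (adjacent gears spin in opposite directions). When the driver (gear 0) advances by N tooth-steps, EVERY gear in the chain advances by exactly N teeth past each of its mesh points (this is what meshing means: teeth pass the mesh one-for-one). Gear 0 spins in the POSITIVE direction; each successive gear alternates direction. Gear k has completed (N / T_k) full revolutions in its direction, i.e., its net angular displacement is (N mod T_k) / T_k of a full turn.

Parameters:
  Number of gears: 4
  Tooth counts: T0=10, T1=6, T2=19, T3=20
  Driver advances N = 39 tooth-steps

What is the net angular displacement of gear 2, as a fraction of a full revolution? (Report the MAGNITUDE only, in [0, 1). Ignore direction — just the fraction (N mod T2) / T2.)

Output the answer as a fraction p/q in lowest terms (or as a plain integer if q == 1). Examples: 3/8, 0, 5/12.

Chain of 4 gears, tooth counts: [10, 6, 19, 20]
  gear 0: T0=10, direction=positive, advance = 39 mod 10 = 9 teeth = 9/10 turn
  gear 1: T1=6, direction=negative, advance = 39 mod 6 = 3 teeth = 3/6 turn
  gear 2: T2=19, direction=positive, advance = 39 mod 19 = 1 teeth = 1/19 turn
  gear 3: T3=20, direction=negative, advance = 39 mod 20 = 19 teeth = 19/20 turn
Gear 2: 39 mod 19 = 1
Fraction = 1 / 19 = 1/19 (gcd(1,19)=1) = 1/19

Answer: 1/19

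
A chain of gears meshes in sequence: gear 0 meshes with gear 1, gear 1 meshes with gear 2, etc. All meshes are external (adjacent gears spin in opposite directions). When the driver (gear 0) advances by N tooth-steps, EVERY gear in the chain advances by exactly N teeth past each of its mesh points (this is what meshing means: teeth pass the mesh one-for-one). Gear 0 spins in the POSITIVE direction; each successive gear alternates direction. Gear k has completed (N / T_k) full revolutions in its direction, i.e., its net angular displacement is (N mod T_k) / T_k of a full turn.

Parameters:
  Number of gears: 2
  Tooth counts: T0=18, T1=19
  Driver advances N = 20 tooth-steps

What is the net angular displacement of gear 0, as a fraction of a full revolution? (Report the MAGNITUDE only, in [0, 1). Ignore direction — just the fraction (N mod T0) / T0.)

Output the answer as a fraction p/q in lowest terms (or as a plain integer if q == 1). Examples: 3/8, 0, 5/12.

Answer: 1/9

Derivation:
Chain of 2 gears, tooth counts: [18, 19]
  gear 0: T0=18, direction=positive, advance = 20 mod 18 = 2 teeth = 2/18 turn
  gear 1: T1=19, direction=negative, advance = 20 mod 19 = 1 teeth = 1/19 turn
Gear 0: 20 mod 18 = 2
Fraction = 2 / 18 = 1/9 (gcd(2,18)=2) = 1/9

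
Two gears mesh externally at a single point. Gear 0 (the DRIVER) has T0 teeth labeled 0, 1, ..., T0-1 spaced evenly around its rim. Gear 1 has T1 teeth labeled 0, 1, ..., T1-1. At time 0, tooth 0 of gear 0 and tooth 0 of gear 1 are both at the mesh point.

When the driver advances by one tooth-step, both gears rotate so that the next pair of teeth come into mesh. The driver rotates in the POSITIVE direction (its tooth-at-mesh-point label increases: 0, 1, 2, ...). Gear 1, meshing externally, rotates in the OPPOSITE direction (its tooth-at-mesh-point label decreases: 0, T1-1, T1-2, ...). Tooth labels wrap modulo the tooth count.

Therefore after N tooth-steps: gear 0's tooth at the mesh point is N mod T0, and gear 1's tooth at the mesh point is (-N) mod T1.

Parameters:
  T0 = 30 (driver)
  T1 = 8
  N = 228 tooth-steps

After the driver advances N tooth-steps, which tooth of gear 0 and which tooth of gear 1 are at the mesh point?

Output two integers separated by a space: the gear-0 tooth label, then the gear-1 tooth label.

Answer: 18 4

Derivation:
Gear 0 (driver, T0=30): tooth at mesh = N mod T0
  228 = 7 * 30 + 18, so 228 mod 30 = 18
  gear 0 tooth = 18
Gear 1 (driven, T1=8): tooth at mesh = (-N) mod T1
  228 = 28 * 8 + 4, so 228 mod 8 = 4
  (-228) mod 8 = (-4) mod 8 = 8 - 4 = 4
Mesh after 228 steps: gear-0 tooth 18 meets gear-1 tooth 4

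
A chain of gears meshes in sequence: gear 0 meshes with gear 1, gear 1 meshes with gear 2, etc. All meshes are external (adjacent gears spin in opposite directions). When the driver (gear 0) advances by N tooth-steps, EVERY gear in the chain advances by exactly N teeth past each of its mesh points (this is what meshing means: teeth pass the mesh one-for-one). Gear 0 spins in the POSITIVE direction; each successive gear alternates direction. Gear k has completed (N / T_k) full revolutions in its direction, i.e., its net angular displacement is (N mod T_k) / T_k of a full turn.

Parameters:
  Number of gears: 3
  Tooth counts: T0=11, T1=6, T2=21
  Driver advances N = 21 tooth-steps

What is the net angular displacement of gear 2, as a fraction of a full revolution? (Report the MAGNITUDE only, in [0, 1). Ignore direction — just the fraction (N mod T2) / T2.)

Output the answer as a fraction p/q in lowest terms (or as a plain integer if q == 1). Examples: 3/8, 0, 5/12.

Answer: 0

Derivation:
Chain of 3 gears, tooth counts: [11, 6, 21]
  gear 0: T0=11, direction=positive, advance = 21 mod 11 = 10 teeth = 10/11 turn
  gear 1: T1=6, direction=negative, advance = 21 mod 6 = 3 teeth = 3/6 turn
  gear 2: T2=21, direction=positive, advance = 21 mod 21 = 0 teeth = 0/21 turn
Gear 2: 21 mod 21 = 0
Fraction = 0 / 21 = 0/1 (gcd(0,21)=21) = 0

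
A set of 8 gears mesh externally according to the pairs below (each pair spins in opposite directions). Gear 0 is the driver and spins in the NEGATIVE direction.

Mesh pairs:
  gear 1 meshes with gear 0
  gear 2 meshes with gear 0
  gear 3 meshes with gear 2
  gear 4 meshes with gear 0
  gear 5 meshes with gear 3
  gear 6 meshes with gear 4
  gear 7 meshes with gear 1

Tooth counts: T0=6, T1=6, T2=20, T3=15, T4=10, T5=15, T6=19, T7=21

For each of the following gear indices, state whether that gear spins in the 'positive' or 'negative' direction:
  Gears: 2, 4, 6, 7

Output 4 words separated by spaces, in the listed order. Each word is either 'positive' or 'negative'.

Answer: positive positive negative negative

Derivation:
Gear 0 (driver): negative (depth 0)
  gear 1: meshes with gear 0 -> depth 1 -> positive (opposite of gear 0)
  gear 2: meshes with gear 0 -> depth 1 -> positive (opposite of gear 0)
  gear 3: meshes with gear 2 -> depth 2 -> negative (opposite of gear 2)
  gear 4: meshes with gear 0 -> depth 1 -> positive (opposite of gear 0)
  gear 5: meshes with gear 3 -> depth 3 -> positive (opposite of gear 3)
  gear 6: meshes with gear 4 -> depth 2 -> negative (opposite of gear 4)
  gear 7: meshes with gear 1 -> depth 2 -> negative (opposite of gear 1)
Queried indices 2, 4, 6, 7 -> positive, positive, negative, negative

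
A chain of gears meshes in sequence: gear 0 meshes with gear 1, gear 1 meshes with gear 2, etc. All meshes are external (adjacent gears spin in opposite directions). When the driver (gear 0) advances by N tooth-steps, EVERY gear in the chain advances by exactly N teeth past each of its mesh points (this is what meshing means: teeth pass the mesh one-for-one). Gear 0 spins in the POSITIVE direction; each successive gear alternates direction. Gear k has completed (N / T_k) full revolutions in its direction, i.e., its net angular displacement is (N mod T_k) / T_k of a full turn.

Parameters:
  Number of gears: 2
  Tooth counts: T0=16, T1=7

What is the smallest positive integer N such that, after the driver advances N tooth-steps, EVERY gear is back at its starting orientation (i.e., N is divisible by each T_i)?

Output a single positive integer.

Gear k returns to start when N is a multiple of T_k.
All gears at start simultaneously when N is a common multiple of [16, 7]; the smallest such N is lcm(16, 7).
Start: lcm = T0 = 16
Fold in T1=7: gcd(16, 7) = 1; lcm(16, 7) = 16 * 7 / 1 = 112 / 1 = 112
Full cycle length = 112

Answer: 112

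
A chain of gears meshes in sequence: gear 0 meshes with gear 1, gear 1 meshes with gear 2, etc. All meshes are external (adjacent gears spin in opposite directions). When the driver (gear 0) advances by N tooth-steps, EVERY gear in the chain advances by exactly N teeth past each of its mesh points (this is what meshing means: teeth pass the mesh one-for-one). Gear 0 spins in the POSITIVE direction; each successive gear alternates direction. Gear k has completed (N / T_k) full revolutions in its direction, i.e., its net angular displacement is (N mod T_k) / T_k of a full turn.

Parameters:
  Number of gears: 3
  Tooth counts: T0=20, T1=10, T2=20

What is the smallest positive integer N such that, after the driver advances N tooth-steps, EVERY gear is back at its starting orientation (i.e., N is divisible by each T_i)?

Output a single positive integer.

Gear k returns to start when N is a multiple of T_k.
All gears at start simultaneously when N is a common multiple of [20, 10, 20]; the smallest such N is lcm(20, 10, 20).
Start: lcm = T0 = 20
Fold in T1=10: gcd(20, 10) = 10; lcm(20, 10) = 20 * 10 / 10 = 200 / 10 = 20
Fold in T2=20: gcd(20, 20) = 20; lcm(20, 20) = 20 * 20 / 20 = 400 / 20 = 20
Full cycle length = 20

Answer: 20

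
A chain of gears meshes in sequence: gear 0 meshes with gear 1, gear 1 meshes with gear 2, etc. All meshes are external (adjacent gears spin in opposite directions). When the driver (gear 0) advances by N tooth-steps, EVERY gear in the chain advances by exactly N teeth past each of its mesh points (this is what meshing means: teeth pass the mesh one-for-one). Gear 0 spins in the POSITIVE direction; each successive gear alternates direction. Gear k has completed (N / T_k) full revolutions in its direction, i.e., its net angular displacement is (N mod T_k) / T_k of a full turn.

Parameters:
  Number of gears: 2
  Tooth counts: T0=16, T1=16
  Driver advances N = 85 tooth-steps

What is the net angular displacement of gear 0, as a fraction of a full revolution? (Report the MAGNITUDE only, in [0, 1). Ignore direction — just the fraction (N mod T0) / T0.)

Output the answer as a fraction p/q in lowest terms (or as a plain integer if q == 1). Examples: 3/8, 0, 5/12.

Chain of 2 gears, tooth counts: [16, 16]
  gear 0: T0=16, direction=positive, advance = 85 mod 16 = 5 teeth = 5/16 turn
  gear 1: T1=16, direction=negative, advance = 85 mod 16 = 5 teeth = 5/16 turn
Gear 0: 85 mod 16 = 5
Fraction = 5 / 16 = 5/16 (gcd(5,16)=1) = 5/16

Answer: 5/16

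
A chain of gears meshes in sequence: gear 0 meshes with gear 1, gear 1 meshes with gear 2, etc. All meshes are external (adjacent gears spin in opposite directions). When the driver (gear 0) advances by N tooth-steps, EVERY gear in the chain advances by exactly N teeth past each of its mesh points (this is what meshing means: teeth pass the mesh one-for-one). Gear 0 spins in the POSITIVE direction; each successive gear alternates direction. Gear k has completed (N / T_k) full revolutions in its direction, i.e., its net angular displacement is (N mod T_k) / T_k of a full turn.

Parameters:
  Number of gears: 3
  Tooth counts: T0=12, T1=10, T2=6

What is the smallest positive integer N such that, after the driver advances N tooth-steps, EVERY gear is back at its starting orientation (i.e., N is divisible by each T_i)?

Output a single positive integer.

Gear k returns to start when N is a multiple of T_k.
All gears at start simultaneously when N is a common multiple of [12, 10, 6]; the smallest such N is lcm(12, 10, 6).
Start: lcm = T0 = 12
Fold in T1=10: gcd(12, 10) = 2; lcm(12, 10) = 12 * 10 / 2 = 120 / 2 = 60
Fold in T2=6: gcd(60, 6) = 6; lcm(60, 6) = 60 * 6 / 6 = 360 / 6 = 60
Full cycle length = 60

Answer: 60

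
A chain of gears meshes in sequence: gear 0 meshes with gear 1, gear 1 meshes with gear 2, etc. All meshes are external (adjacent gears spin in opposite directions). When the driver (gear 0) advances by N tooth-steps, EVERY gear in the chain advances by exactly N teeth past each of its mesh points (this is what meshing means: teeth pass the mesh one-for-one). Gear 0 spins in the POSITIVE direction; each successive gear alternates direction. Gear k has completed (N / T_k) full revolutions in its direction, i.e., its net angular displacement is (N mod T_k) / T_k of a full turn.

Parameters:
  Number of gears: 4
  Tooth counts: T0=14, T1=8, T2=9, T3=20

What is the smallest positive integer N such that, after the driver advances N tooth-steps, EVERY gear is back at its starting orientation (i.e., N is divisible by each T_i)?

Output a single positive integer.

Gear k returns to start when N is a multiple of T_k.
All gears at start simultaneously when N is a common multiple of [14, 8, 9, 20]; the smallest such N is lcm(14, 8, 9, 20).
Start: lcm = T0 = 14
Fold in T1=8: gcd(14, 8) = 2; lcm(14, 8) = 14 * 8 / 2 = 112 / 2 = 56
Fold in T2=9: gcd(56, 9) = 1; lcm(56, 9) = 56 * 9 / 1 = 504 / 1 = 504
Fold in T3=20: gcd(504, 20) = 4; lcm(504, 20) = 504 * 20 / 4 = 10080 / 4 = 2520
Full cycle length = 2520

Answer: 2520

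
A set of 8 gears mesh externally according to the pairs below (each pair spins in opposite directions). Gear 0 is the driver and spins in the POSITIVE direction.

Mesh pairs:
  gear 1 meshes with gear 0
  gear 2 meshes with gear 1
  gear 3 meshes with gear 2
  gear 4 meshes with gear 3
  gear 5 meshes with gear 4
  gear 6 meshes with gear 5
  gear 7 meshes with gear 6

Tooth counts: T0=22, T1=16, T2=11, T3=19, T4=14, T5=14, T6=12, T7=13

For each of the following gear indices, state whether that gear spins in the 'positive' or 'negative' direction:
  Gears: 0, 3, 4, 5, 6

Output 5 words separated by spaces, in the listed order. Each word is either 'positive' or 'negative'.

Gear 0 (driver): positive (depth 0)
  gear 1: meshes with gear 0 -> depth 1 -> negative (opposite of gear 0)
  gear 2: meshes with gear 1 -> depth 2 -> positive (opposite of gear 1)
  gear 3: meshes with gear 2 -> depth 3 -> negative (opposite of gear 2)
  gear 4: meshes with gear 3 -> depth 4 -> positive (opposite of gear 3)
  gear 5: meshes with gear 4 -> depth 5 -> negative (opposite of gear 4)
  gear 6: meshes with gear 5 -> depth 6 -> positive (opposite of gear 5)
  gear 7: meshes with gear 6 -> depth 7 -> negative (opposite of gear 6)
Queried indices 0, 3, 4, 5, 6 -> positive, negative, positive, negative, positive

Answer: positive negative positive negative positive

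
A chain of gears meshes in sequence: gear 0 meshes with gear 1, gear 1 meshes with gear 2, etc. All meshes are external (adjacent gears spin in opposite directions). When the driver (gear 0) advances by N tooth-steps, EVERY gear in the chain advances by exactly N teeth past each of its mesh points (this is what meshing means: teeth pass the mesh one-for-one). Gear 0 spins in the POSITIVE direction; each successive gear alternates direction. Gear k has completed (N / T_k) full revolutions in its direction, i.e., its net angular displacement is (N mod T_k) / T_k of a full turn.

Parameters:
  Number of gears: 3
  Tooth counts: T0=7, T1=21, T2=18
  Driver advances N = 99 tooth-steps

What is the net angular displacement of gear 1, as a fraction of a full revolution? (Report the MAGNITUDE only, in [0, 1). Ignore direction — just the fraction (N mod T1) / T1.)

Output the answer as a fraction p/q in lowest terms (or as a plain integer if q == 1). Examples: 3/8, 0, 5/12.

Answer: 5/7

Derivation:
Chain of 3 gears, tooth counts: [7, 21, 18]
  gear 0: T0=7, direction=positive, advance = 99 mod 7 = 1 teeth = 1/7 turn
  gear 1: T1=21, direction=negative, advance = 99 mod 21 = 15 teeth = 15/21 turn
  gear 2: T2=18, direction=positive, advance = 99 mod 18 = 9 teeth = 9/18 turn
Gear 1: 99 mod 21 = 15
Fraction = 15 / 21 = 5/7 (gcd(15,21)=3) = 5/7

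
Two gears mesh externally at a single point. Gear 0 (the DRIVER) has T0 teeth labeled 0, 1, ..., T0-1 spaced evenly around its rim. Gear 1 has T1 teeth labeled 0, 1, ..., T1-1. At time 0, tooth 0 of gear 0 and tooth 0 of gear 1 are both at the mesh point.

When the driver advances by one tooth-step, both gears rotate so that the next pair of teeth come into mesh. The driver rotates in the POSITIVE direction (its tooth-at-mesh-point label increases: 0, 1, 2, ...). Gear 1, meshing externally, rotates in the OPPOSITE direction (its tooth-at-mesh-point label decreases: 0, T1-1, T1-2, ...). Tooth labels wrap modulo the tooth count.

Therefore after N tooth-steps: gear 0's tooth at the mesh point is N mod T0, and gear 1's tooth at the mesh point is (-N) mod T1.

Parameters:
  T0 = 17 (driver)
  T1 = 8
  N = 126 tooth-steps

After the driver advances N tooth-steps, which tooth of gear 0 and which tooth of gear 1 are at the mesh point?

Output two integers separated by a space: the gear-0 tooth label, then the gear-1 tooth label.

Gear 0 (driver, T0=17): tooth at mesh = N mod T0
  126 = 7 * 17 + 7, so 126 mod 17 = 7
  gear 0 tooth = 7
Gear 1 (driven, T1=8): tooth at mesh = (-N) mod T1
  126 = 15 * 8 + 6, so 126 mod 8 = 6
  (-126) mod 8 = (-6) mod 8 = 8 - 6 = 2
Mesh after 126 steps: gear-0 tooth 7 meets gear-1 tooth 2

Answer: 7 2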